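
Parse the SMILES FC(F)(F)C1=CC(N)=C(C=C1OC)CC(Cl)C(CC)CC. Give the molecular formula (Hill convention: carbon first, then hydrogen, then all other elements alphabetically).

Walk through each heavy atom and fill implicit hydrogens from standard valence (C 4, N 3, O 2, S 2, halogen 1):
  atom 1: F (halogen, monovalent) → 0 H
  atom 2: C, bond orders sum to 4 (valence 4) → 0 H
  atom 3: F (halogen, monovalent) → 0 H
  atom 4: F (halogen, monovalent) → 0 H
  atom 5: C, bond orders sum to 4 (valence 4) → 0 H
  atom 6: C, bond orders sum to 3 (valence 4) → 1 H
  atom 7: C, bond orders sum to 4 (valence 4) → 0 H
  atom 8: N, bond orders sum to 1 (valence 3) → 2 H
  atom 9: C, bond orders sum to 4 (valence 4) → 0 H
  atom 10: C, bond orders sum to 3 (valence 4) → 1 H
  atom 11: C, bond orders sum to 4 (valence 4) → 0 H
  atom 12: O, bond orders sum to 2 (valence 2) → 0 H
  atom 13: C, bond orders sum to 1 (valence 4) → 3 H
  atom 14: C, bond orders sum to 2 (valence 4) → 2 H
  atom 15: C, bond orders sum to 3 (valence 4) → 1 H
  atom 16: Cl (halogen, monovalent) → 0 H
  atom 17: C, bond orders sum to 3 (valence 4) → 1 H
  atom 18: C, bond orders sum to 2 (valence 4) → 2 H
  atom 19: C, bond orders sum to 1 (valence 4) → 3 H
  atom 20: C, bond orders sum to 2 (valence 4) → 2 H
  atom 21: C, bond orders sum to 1 (valence 4) → 3 H
Totals → C:15, H:21, Cl:1, F:3, N:1, O:1.
In Hill order: C15H21ClF3NO.

C15H21ClF3NO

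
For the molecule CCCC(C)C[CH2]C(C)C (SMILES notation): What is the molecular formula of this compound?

Walk through each heavy atom and fill implicit hydrogens from standard valence (C 4, N 3, O 2, S 2, halogen 1):
  atom 1: C, bond orders sum to 1 (valence 4) → 3 H
  atom 2: C, bond orders sum to 2 (valence 4) → 2 H
  atom 3: C, bond orders sum to 2 (valence 4) → 2 H
  atom 4: C, bond orders sum to 3 (valence 4) → 1 H
  atom 5: C, bond orders sum to 1 (valence 4) → 3 H
  atom 6: C, bond orders sum to 2 (valence 4) → 2 H
  atom 7: C with explicit H count 2
  atom 8: C, bond orders sum to 3 (valence 4) → 1 H
  atom 9: C, bond orders sum to 1 (valence 4) → 3 H
  atom 10: C, bond orders sum to 1 (valence 4) → 3 H
Totals → C:10, H:22.
In Hill order: C10H22.

C10H22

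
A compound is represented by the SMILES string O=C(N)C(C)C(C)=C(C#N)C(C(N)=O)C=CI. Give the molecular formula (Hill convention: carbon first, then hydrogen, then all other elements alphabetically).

Walk through each heavy atom and fill implicit hydrogens from standard valence (C 4, N 3, O 2, S 2, halogen 1):
  atom 1: O, bond orders sum to 2 (valence 2) → 0 H
  atom 2: C, bond orders sum to 4 (valence 4) → 0 H
  atom 3: N, bond orders sum to 1 (valence 3) → 2 H
  atom 4: C, bond orders sum to 3 (valence 4) → 1 H
  atom 5: C, bond orders sum to 1 (valence 4) → 3 H
  atom 6: C, bond orders sum to 4 (valence 4) → 0 H
  atom 7: C, bond orders sum to 1 (valence 4) → 3 H
  atom 8: C, bond orders sum to 4 (valence 4) → 0 H
  atom 9: C, bond orders sum to 4 (valence 4) → 0 H
  atom 10: N, bond orders sum to 3 (valence 3) → 0 H
  atom 11: C, bond orders sum to 3 (valence 4) → 1 H
  atom 12: C, bond orders sum to 4 (valence 4) → 0 H
  atom 13: N, bond orders sum to 1 (valence 3) → 2 H
  atom 14: O, bond orders sum to 2 (valence 2) → 0 H
  atom 15: C, bond orders sum to 3 (valence 4) → 1 H
  atom 16: C, bond orders sum to 3 (valence 4) → 1 H
  atom 17: I (halogen, monovalent) → 0 H
Totals → C:11, H:14, I:1, N:3, O:2.

C11H14IN3O2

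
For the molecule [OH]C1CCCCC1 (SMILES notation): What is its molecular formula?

C6H12O

Walk through each heavy atom and fill implicit hydrogens from standard valence (C 4, N 3, O 2, S 2, halogen 1):
  atom 1: O with explicit H count 1
  atom 2: C, bond orders sum to 3 (valence 4) → 1 H
  atom 3: C, bond orders sum to 2 (valence 4) → 2 H
  atom 4: C, bond orders sum to 2 (valence 4) → 2 H
  atom 5: C, bond orders sum to 2 (valence 4) → 2 H
  atom 6: C, bond orders sum to 2 (valence 4) → 2 H
  atom 7: C, bond orders sum to 2 (valence 4) → 2 H
Totals → C:6, H:12, O:1.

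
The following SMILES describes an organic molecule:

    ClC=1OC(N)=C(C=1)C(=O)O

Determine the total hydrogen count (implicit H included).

4

Walk through each heavy atom and fill implicit hydrogens from standard valence (C 4, N 3, O 2, S 2, halogen 1):
  atom 1: Cl (halogen, monovalent) → 0 H
  atom 2: C, bond orders sum to 4 (valence 4) → 0 H
  atom 3: O, bond orders sum to 2 (valence 2) → 0 H
  atom 4: C, bond orders sum to 4 (valence 4) → 0 H
  atom 5: N, bond orders sum to 1 (valence 3) → 2 H
  atom 6: C, bond orders sum to 4 (valence 4) → 0 H
  atom 7: C, bond orders sum to 3 (valence 4) → 1 H
  atom 8: C, bond orders sum to 4 (valence 4) → 0 H
  atom 9: O, bond orders sum to 2 (valence 2) → 0 H
  atom 10: O, bond orders sum to 1 (valence 2) → 1 H
Total hydrogens: 4.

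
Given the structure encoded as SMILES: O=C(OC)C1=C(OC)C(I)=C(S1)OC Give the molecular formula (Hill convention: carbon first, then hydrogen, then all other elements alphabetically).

C8H9IO4S

Walk through each heavy atom and fill implicit hydrogens from standard valence (C 4, N 3, O 2, S 2, halogen 1):
  atom 1: O, bond orders sum to 2 (valence 2) → 0 H
  atom 2: C, bond orders sum to 4 (valence 4) → 0 H
  atom 3: O, bond orders sum to 2 (valence 2) → 0 H
  atom 4: C, bond orders sum to 1 (valence 4) → 3 H
  atom 5: C, bond orders sum to 4 (valence 4) → 0 H
  atom 6: C, bond orders sum to 4 (valence 4) → 0 H
  atom 7: O, bond orders sum to 2 (valence 2) → 0 H
  atom 8: C, bond orders sum to 1 (valence 4) → 3 H
  atom 9: C, bond orders sum to 4 (valence 4) → 0 H
  atom 10: I (halogen, monovalent) → 0 H
  atom 11: C, bond orders sum to 4 (valence 4) → 0 H
  atom 12: S, bond orders sum to 2 (valence 2) → 0 H
  atom 13: O, bond orders sum to 2 (valence 2) → 0 H
  atom 14: C, bond orders sum to 1 (valence 4) → 3 H
Totals → C:8, H:9, I:1, O:4, S:1.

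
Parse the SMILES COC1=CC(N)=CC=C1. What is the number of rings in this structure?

1

In SMILES, each pair of matching ring-closure digits denotes one ring-closing bond; the number of such bonds equals the number of independent rings.
Ring-closure bonds here: 1.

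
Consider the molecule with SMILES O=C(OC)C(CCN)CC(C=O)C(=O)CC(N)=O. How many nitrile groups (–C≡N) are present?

0

Scan the SMILES for the nitrile motif — none present.
Groups that are present: 1 aldehyde, 1 amide, 1 ester, 1 ketone, 1 primary amine.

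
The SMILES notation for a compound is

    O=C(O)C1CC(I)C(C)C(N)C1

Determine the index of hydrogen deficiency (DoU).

Molecular formula: C8H14INO2.
DoU = (2C + 2 + N − H − X) / 2, where X is the halogen count and O/S are ignored.
    = (2·8 + 2 + 1 − 14 − 1) / 2 = 4 / 2 = 2.

2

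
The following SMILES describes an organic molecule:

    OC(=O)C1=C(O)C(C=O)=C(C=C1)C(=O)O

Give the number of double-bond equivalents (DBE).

Molecular formula: C9H6O6.
DoU = (2C + 2 + N − H − X) / 2, where X is the halogen count and O/S are ignored.
    = (2·9 + 2 + 0 − 6 − 0) / 2 = 14 / 2 = 7.

7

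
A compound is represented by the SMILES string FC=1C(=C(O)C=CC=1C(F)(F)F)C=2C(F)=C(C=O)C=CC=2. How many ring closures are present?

2

In SMILES, each pair of matching ring-closure digits denotes one ring-closing bond; the number of such bonds equals the number of independent rings.
Ring-closure bonds here: 2.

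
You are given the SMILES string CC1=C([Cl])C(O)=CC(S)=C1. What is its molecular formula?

Walk through each heavy atom and fill implicit hydrogens from standard valence (C 4, N 3, O 2, S 2, halogen 1):
  atom 1: C, bond orders sum to 1 (valence 4) → 3 H
  atom 2: C, bond orders sum to 4 (valence 4) → 0 H
  atom 3: C, bond orders sum to 4 (valence 4) → 0 H
  atom 4: Cl with explicit H count 0
  atom 5: C, bond orders sum to 4 (valence 4) → 0 H
  atom 6: O, bond orders sum to 1 (valence 2) → 1 H
  atom 7: C, bond orders sum to 3 (valence 4) → 1 H
  atom 8: C, bond orders sum to 4 (valence 4) → 0 H
  atom 9: S, bond orders sum to 1 (valence 2) → 1 H
  atom 10: C, bond orders sum to 3 (valence 4) → 1 H
Totals → C:7, H:7, Cl:1, O:1, S:1.

C7H7ClOS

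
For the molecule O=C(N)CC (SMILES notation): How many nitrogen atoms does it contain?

1

Scan the SMILES for N atoms (remember two-letter symbols like Cl and Br are single atoms).
Nitrogen count: 1.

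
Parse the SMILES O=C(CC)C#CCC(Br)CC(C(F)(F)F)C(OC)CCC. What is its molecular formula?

C15H22BrF3O2

Walk through each heavy atom and fill implicit hydrogens from standard valence (C 4, N 3, O 2, S 2, halogen 1):
  atom 1: O, bond orders sum to 2 (valence 2) → 0 H
  atom 2: C, bond orders sum to 4 (valence 4) → 0 H
  atom 3: C, bond orders sum to 2 (valence 4) → 2 H
  atom 4: C, bond orders sum to 1 (valence 4) → 3 H
  atom 5: C, bond orders sum to 4 (valence 4) → 0 H
  atom 6: C, bond orders sum to 4 (valence 4) → 0 H
  atom 7: C, bond orders sum to 2 (valence 4) → 2 H
  atom 8: C, bond orders sum to 3 (valence 4) → 1 H
  atom 9: Br (halogen, monovalent) → 0 H
  atom 10: C, bond orders sum to 2 (valence 4) → 2 H
  atom 11: C, bond orders sum to 3 (valence 4) → 1 H
  atom 12: C, bond orders sum to 4 (valence 4) → 0 H
  atom 13: F (halogen, monovalent) → 0 H
  atom 14: F (halogen, monovalent) → 0 H
  atom 15: F (halogen, monovalent) → 0 H
  atom 16: C, bond orders sum to 3 (valence 4) → 1 H
  atom 17: O, bond orders sum to 2 (valence 2) → 0 H
  atom 18: C, bond orders sum to 1 (valence 4) → 3 H
  atom 19: C, bond orders sum to 2 (valence 4) → 2 H
  atom 20: C, bond orders sum to 2 (valence 4) → 2 H
  atom 21: C, bond orders sum to 1 (valence 4) → 3 H
Totals → C:15, H:22, Br:1, F:3, O:2.
In Hill order: C15H22BrF3O2.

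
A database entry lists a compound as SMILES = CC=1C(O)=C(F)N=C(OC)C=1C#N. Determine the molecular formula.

C8H7FN2O2

Walk through each heavy atom and fill implicit hydrogens from standard valence (C 4, N 3, O 2, S 2, halogen 1):
  atom 1: C, bond orders sum to 1 (valence 4) → 3 H
  atom 2: C, bond orders sum to 4 (valence 4) → 0 H
  atom 3: C, bond orders sum to 4 (valence 4) → 0 H
  atom 4: O, bond orders sum to 1 (valence 2) → 1 H
  atom 5: C, bond orders sum to 4 (valence 4) → 0 H
  atom 6: F (halogen, monovalent) → 0 H
  atom 7: N, bond orders sum to 3 (valence 3) → 0 H
  atom 8: C, bond orders sum to 4 (valence 4) → 0 H
  atom 9: O, bond orders sum to 2 (valence 2) → 0 H
  atom 10: C, bond orders sum to 1 (valence 4) → 3 H
  atom 11: C, bond orders sum to 4 (valence 4) → 0 H
  atom 12: C, bond orders sum to 4 (valence 4) → 0 H
  atom 13: N, bond orders sum to 3 (valence 3) → 0 H
Totals → C:8, H:7, F:1, N:2, O:2.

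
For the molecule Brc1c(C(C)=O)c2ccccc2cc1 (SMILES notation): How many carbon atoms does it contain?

Count every carbon token in the SMILES (each C, including those in ring-closure positions and inside branches).
Carbon count: 12.

12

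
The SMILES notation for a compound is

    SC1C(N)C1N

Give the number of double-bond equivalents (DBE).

Molecular formula: C3H8N2S.
DoU = (2C + 2 + N − H − X) / 2, where X is the halogen count and O/S are ignored.
    = (2·3 + 2 + 2 − 8 − 0) / 2 = 2 / 2 = 1.

1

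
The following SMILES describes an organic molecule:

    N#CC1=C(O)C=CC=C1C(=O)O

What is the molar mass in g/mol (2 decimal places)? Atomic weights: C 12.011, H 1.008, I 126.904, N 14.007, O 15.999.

First, the molecular formula is C8H5NO3 (counting implicit H from valence).
  C: 8 × 12.011 = 96.088
  H: 5 × 1.008 = 5.040
  N: 1 × 14.007 = 14.007
  O: 3 × 15.999 = 47.997
Sum: 8×12.011 + 5×1.008 + 1×14.007 + 3×15.999 = 163.132 → 163.13 g/mol.

163.13 g/mol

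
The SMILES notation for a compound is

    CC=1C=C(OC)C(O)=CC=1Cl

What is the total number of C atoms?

Count every carbon token in the SMILES (each C, including those in ring-closure positions and inside branches).
Carbon count: 8.

8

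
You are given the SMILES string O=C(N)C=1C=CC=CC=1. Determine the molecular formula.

C7H7NO

Walk through each heavy atom and fill implicit hydrogens from standard valence (C 4, N 3, O 2, S 2, halogen 1):
  atom 1: O, bond orders sum to 2 (valence 2) → 0 H
  atom 2: C, bond orders sum to 4 (valence 4) → 0 H
  atom 3: N, bond orders sum to 1 (valence 3) → 2 H
  atom 4: C, bond orders sum to 4 (valence 4) → 0 H
  atom 5: C, bond orders sum to 3 (valence 4) → 1 H
  atom 6: C, bond orders sum to 3 (valence 4) → 1 H
  atom 7: C, bond orders sum to 3 (valence 4) → 1 H
  atom 8: C, bond orders sum to 3 (valence 4) → 1 H
  atom 9: C, bond orders sum to 3 (valence 4) → 1 H
Totals → C:7, H:7, N:1, O:1.
In Hill order: C7H7NO.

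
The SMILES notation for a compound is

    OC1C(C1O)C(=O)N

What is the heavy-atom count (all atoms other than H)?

8

Every atom symbol written in the SMILES (organic subset) is one heavy atom; implicit H are not written.
Heavy atoms by element → C:4, N:1, O:3.
Total: 8.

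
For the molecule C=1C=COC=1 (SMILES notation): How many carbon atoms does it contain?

Count every carbon token in the SMILES (each C, including those in ring-closure positions and inside branches).
Carbon count: 4.

4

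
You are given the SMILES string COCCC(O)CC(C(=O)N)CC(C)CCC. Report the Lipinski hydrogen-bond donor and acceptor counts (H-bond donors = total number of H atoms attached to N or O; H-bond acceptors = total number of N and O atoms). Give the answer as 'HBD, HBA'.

Donors: find every N or O and count the H atoms it carries.
  atom 2 (O): bond orders sum to 2 → 0 H
  atom 6 (O): bond orders sum to 1 → 1 H
  atom 10 (O): bond orders sum to 2 → 0 H
  atom 11 (N): bond orders sum to 1 → 2 H
Lipinski HBD = 3.
Acceptors: N atoms = 1, O atoms = 3 → HBA = 4.

3, 4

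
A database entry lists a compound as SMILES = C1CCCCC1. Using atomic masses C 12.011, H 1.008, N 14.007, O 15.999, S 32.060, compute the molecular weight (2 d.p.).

84.16 g/mol

First, the molecular formula is C6H12 (counting implicit H from valence).
  C: 6 × 12.011 = 72.066
  H: 12 × 1.008 = 12.096
Sum: 6×12.011 + 12×1.008 = 84.162 → 84.16 g/mol.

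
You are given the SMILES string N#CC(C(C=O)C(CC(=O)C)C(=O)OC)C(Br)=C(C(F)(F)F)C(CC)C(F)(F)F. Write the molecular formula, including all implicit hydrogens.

Walk through each heavy atom and fill implicit hydrogens from standard valence (C 4, N 3, O 2, S 2, halogen 1):
  atom 1: N, bond orders sum to 3 (valence 3) → 0 H
  atom 2: C, bond orders sum to 4 (valence 4) → 0 H
  atom 3: C, bond orders sum to 3 (valence 4) → 1 H
  atom 4: C, bond orders sum to 3 (valence 4) → 1 H
  atom 5: C, bond orders sum to 3 (valence 4) → 1 H
  atom 6: O, bond orders sum to 2 (valence 2) → 0 H
  atom 7: C, bond orders sum to 3 (valence 4) → 1 H
  atom 8: C, bond orders sum to 2 (valence 4) → 2 H
  atom 9: C, bond orders sum to 4 (valence 4) → 0 H
  atom 10: O, bond orders sum to 2 (valence 2) → 0 H
  atom 11: C, bond orders sum to 1 (valence 4) → 3 H
  atom 12: C, bond orders sum to 4 (valence 4) → 0 H
  atom 13: O, bond orders sum to 2 (valence 2) → 0 H
  atom 14: O, bond orders sum to 2 (valence 2) → 0 H
  atom 15: C, bond orders sum to 1 (valence 4) → 3 H
  atom 16: C, bond orders sum to 4 (valence 4) → 0 H
  atom 17: Br (halogen, monovalent) → 0 H
  atom 18: C, bond orders sum to 4 (valence 4) → 0 H
  atom 19: C, bond orders sum to 4 (valence 4) → 0 H
  atom 20: F (halogen, monovalent) → 0 H
  atom 21: F (halogen, monovalent) → 0 H
  atom 22: F (halogen, monovalent) → 0 H
  atom 23: C, bond orders sum to 3 (valence 4) → 1 H
  atom 24: C, bond orders sum to 2 (valence 4) → 2 H
  atom 25: C, bond orders sum to 1 (valence 4) → 3 H
  atom 26: C, bond orders sum to 4 (valence 4) → 0 H
  atom 27: F (halogen, monovalent) → 0 H
  atom 28: F (halogen, monovalent) → 0 H
  atom 29: F (halogen, monovalent) → 0 H
Totals → C:17, H:18, Br:1, F:6, N:1, O:4.

C17H18BrF6NO4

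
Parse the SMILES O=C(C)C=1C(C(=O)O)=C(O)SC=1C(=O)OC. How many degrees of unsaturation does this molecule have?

6

Degree of unsaturation = (number of rings) + (number of π bonds).
Ring closures in the SMILES: 1.
π bonds: 5 double bonds (each 1 DoU) → 5 DoU from unsaturation.
Total DoU = 1 + 5 = 6.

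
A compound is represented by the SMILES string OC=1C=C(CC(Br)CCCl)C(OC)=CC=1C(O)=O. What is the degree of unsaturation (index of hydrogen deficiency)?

5

Degree of unsaturation = (number of rings) + (number of π bonds).
Ring closures in the SMILES: 1.
π bonds: 4 double bonds (each 1 DoU) → 4 DoU from unsaturation.
Total DoU = 1 + 4 = 5.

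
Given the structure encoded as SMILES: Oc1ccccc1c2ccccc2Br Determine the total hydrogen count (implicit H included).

9

Walk through each heavy atom and fill implicit hydrogens from standard valence (C 4, N 3, O 2, S 2, halogen 1); for lowercase aromatic atoms, an aromatic c carries 1 H when it has two neighbours and 0 H with three, and aromatic n carries 0 H:
  atom 1: O, bond orders sum to 1 (valence 2) → 1 H
  atom 2: aromatic c, 3 neighbours → 0 H
  atom 3: aromatic c, 2 neighbours → 1 H
  atom 4: aromatic c, 2 neighbours → 1 H
  atom 5: aromatic c, 2 neighbours → 1 H
  atom 6: aromatic c, 2 neighbours → 1 H
  atom 7: aromatic c, 3 neighbours → 0 H
  atom 8: aromatic c, 3 neighbours → 0 H
  atom 9: aromatic c, 2 neighbours → 1 H
  atom 10: aromatic c, 2 neighbours → 1 H
  atom 11: aromatic c, 2 neighbours → 1 H
  atom 12: aromatic c, 2 neighbours → 1 H
  atom 13: aromatic c, 3 neighbours → 0 H
  atom 14: Br (halogen, monovalent) → 0 H
Total hydrogens: 9.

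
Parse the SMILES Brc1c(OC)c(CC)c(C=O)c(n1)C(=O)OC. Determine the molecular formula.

Walk through each heavy atom and fill implicit hydrogens from standard valence (C 4, N 3, O 2, S 2, halogen 1); for lowercase aromatic atoms, an aromatic c carries 1 H when it has two neighbours and 0 H with three, and aromatic n carries 0 H:
  atom 1: Br (halogen, monovalent) → 0 H
  atom 2: aromatic c, 3 neighbours → 0 H
  atom 3: aromatic c, 3 neighbours → 0 H
  atom 4: O, bond orders sum to 2 (valence 2) → 0 H
  atom 5: C, bond orders sum to 1 (valence 4) → 3 H
  atom 6: aromatic c, 3 neighbours → 0 H
  atom 7: C, bond orders sum to 2 (valence 4) → 2 H
  atom 8: C, bond orders sum to 1 (valence 4) → 3 H
  atom 9: aromatic c, 3 neighbours → 0 H
  atom 10: C, bond orders sum to 3 (valence 4) → 1 H
  atom 11: O, bond orders sum to 2 (valence 2) → 0 H
  atom 12: aromatic c, 3 neighbours → 0 H
  atom 13: aromatic n, 2 neighbours → 0 H
  atom 14: C, bond orders sum to 4 (valence 4) → 0 H
  atom 15: O, bond orders sum to 2 (valence 2) → 0 H
  atom 16: O, bond orders sum to 2 (valence 2) → 0 H
  atom 17: C, bond orders sum to 1 (valence 4) → 3 H
Totals → C:11, H:12, Br:1, N:1, O:4.

C11H12BrNO4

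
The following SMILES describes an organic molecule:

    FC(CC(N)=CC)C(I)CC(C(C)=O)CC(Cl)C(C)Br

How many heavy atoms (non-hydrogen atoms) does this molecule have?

20

Every atom symbol written in the SMILES (organic subset) is one heavy atom; implicit H are not written.
Heavy atoms by element → Br:1, C:14, Cl:1, F:1, I:1, N:1, O:1.
Total: 20.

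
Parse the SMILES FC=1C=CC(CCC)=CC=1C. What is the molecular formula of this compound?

Walk through each heavy atom and fill implicit hydrogens from standard valence (C 4, N 3, O 2, S 2, halogen 1):
  atom 1: F (halogen, monovalent) → 0 H
  atom 2: C, bond orders sum to 4 (valence 4) → 0 H
  atom 3: C, bond orders sum to 3 (valence 4) → 1 H
  atom 4: C, bond orders sum to 3 (valence 4) → 1 H
  atom 5: C, bond orders sum to 4 (valence 4) → 0 H
  atom 6: C, bond orders sum to 2 (valence 4) → 2 H
  atom 7: C, bond orders sum to 2 (valence 4) → 2 H
  atom 8: C, bond orders sum to 1 (valence 4) → 3 H
  atom 9: C, bond orders sum to 3 (valence 4) → 1 H
  atom 10: C, bond orders sum to 4 (valence 4) → 0 H
  atom 11: C, bond orders sum to 1 (valence 4) → 3 H
Totals → C:10, H:13, F:1.
In Hill order: C10H13F.

C10H13F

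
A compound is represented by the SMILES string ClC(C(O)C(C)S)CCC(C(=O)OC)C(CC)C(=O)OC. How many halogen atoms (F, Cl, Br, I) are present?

Halogen atoms appear at heavy-atom position 1 (1×Cl).
Other groups present: 2 ester, 1 hydroxyl, 1 thiol.
Halogen count: 1.

1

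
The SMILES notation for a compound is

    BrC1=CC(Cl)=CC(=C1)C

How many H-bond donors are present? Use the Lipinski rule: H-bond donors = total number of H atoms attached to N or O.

0

Donors: find every N or O and count the H atoms it carries.
  (no N or O atoms present)
Lipinski HBD = 0.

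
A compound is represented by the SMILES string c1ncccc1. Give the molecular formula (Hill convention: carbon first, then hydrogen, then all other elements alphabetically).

Walk through each heavy atom and fill implicit hydrogens from standard valence (C 4, N 3, O 2, S 2, halogen 1); for lowercase aromatic atoms, an aromatic c carries 1 H when it has two neighbours and 0 H with three, and aromatic n carries 0 H:
  atom 1: aromatic c, 2 neighbours → 1 H
  atom 2: aromatic n, 2 neighbours → 0 H
  atom 3: aromatic c, 2 neighbours → 1 H
  atom 4: aromatic c, 2 neighbours → 1 H
  atom 5: aromatic c, 2 neighbours → 1 H
  atom 6: aromatic c, 2 neighbours → 1 H
Totals → C:5, H:5, N:1.

C5H5N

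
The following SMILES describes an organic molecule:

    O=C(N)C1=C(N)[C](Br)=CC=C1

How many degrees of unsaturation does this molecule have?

5

Degree of unsaturation = (number of rings) + (number of π bonds).
Ring closures in the SMILES: 1.
π bonds: 4 double bonds (each 1 DoU) → 4 DoU from unsaturation.
Total DoU = 1 + 4 = 5.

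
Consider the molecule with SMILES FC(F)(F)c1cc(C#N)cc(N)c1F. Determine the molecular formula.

Walk through each heavy atom and fill implicit hydrogens from standard valence (C 4, N 3, O 2, S 2, halogen 1); for lowercase aromatic atoms, an aromatic c carries 1 H when it has two neighbours and 0 H with three, and aromatic n carries 0 H:
  atom 1: F (halogen, monovalent) → 0 H
  atom 2: C, bond orders sum to 4 (valence 4) → 0 H
  atom 3: F (halogen, monovalent) → 0 H
  atom 4: F (halogen, monovalent) → 0 H
  atom 5: aromatic c, 3 neighbours → 0 H
  atom 6: aromatic c, 2 neighbours → 1 H
  atom 7: aromatic c, 3 neighbours → 0 H
  atom 8: C, bond orders sum to 4 (valence 4) → 0 H
  atom 9: N, bond orders sum to 3 (valence 3) → 0 H
  atom 10: aromatic c, 2 neighbours → 1 H
  atom 11: aromatic c, 3 neighbours → 0 H
  atom 12: N, bond orders sum to 1 (valence 3) → 2 H
  atom 13: aromatic c, 3 neighbours → 0 H
  atom 14: F (halogen, monovalent) → 0 H
Totals → C:8, H:4, F:4, N:2.

C8H4F4N2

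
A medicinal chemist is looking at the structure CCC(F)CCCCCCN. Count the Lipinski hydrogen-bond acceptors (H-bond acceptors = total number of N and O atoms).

N atoms: 1; O atoms: 0.
Lipinski HBA = 1 + 0 = 1.

1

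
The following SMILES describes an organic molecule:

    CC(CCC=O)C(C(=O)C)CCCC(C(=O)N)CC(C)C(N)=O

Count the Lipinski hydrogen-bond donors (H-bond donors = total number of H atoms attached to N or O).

4

Donors: find every N or O and count the H atoms it carries.
  atom 6 (O): bond orders sum to 2 → 0 H
  atom 9 (O): bond orders sum to 2 → 0 H
  atom 16 (O): bond orders sum to 2 → 0 H
  atom 17 (N): bond orders sum to 1 → 2 H
  atom 22 (N): bond orders sum to 1 → 2 H
  atom 23 (O): bond orders sum to 2 → 0 H
Lipinski HBD = 4.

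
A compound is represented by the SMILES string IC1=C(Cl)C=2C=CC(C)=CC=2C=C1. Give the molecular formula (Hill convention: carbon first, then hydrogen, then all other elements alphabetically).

C11H8ClI

Walk through each heavy atom and fill implicit hydrogens from standard valence (C 4, N 3, O 2, S 2, halogen 1):
  atom 1: I (halogen, monovalent) → 0 H
  atom 2: C, bond orders sum to 4 (valence 4) → 0 H
  atom 3: C, bond orders sum to 4 (valence 4) → 0 H
  atom 4: Cl (halogen, monovalent) → 0 H
  atom 5: C, bond orders sum to 4 (valence 4) → 0 H
  atom 6: C, bond orders sum to 3 (valence 4) → 1 H
  atom 7: C, bond orders sum to 3 (valence 4) → 1 H
  atom 8: C, bond orders sum to 4 (valence 4) → 0 H
  atom 9: C, bond orders sum to 1 (valence 4) → 3 H
  atom 10: C, bond orders sum to 3 (valence 4) → 1 H
  atom 11: C, bond orders sum to 4 (valence 4) → 0 H
  atom 12: C, bond orders sum to 3 (valence 4) → 1 H
  atom 13: C, bond orders sum to 3 (valence 4) → 1 H
Totals → C:11, H:8, Cl:1, I:1.
In Hill order: C11H8ClI.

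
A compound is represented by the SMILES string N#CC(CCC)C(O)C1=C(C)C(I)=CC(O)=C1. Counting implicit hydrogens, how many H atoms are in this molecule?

16

Walk through each heavy atom and fill implicit hydrogens from standard valence (C 4, N 3, O 2, S 2, halogen 1):
  atom 1: N, bond orders sum to 3 (valence 3) → 0 H
  atom 2: C, bond orders sum to 4 (valence 4) → 0 H
  atom 3: C, bond orders sum to 3 (valence 4) → 1 H
  atom 4: C, bond orders sum to 2 (valence 4) → 2 H
  atom 5: C, bond orders sum to 2 (valence 4) → 2 H
  atom 6: C, bond orders sum to 1 (valence 4) → 3 H
  atom 7: C, bond orders sum to 3 (valence 4) → 1 H
  atom 8: O, bond orders sum to 1 (valence 2) → 1 H
  atom 9: C, bond orders sum to 4 (valence 4) → 0 H
  atom 10: C, bond orders sum to 4 (valence 4) → 0 H
  atom 11: C, bond orders sum to 1 (valence 4) → 3 H
  atom 12: C, bond orders sum to 4 (valence 4) → 0 H
  atom 13: I (halogen, monovalent) → 0 H
  atom 14: C, bond orders sum to 3 (valence 4) → 1 H
  atom 15: C, bond orders sum to 4 (valence 4) → 0 H
  atom 16: O, bond orders sum to 1 (valence 2) → 1 H
  atom 17: C, bond orders sum to 3 (valence 4) → 1 H
Total hydrogens: 16.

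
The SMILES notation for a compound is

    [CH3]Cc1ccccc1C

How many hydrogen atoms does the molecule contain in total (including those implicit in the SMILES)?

12

Walk through each heavy atom and fill implicit hydrogens from standard valence (C 4, N 3, O 2, S 2, halogen 1); for lowercase aromatic atoms, an aromatic c carries 1 H when it has two neighbours and 0 H with three, and aromatic n carries 0 H:
  atom 1: C with explicit H count 3
  atom 2: C, bond orders sum to 2 (valence 4) → 2 H
  atom 3: aromatic c, 3 neighbours → 0 H
  atom 4: aromatic c, 2 neighbours → 1 H
  atom 5: aromatic c, 2 neighbours → 1 H
  atom 6: aromatic c, 2 neighbours → 1 H
  atom 7: aromatic c, 2 neighbours → 1 H
  atom 8: aromatic c, 3 neighbours → 0 H
  atom 9: C, bond orders sum to 1 (valence 4) → 3 H
Total hydrogens: 12.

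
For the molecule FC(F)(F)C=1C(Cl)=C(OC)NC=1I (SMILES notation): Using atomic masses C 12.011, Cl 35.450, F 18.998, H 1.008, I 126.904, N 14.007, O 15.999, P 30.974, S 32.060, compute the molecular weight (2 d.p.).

First, the molecular formula is C6H4ClF3INO (counting implicit H from valence).
  C: 6 × 12.011 = 72.066
  Cl: 1 × 35.450 = 35.450
  F: 3 × 18.998 = 56.994
  H: 4 × 1.008 = 4.032
  I: 1 × 126.904 = 126.904
  N: 1 × 14.007 = 14.007
  O: 1 × 15.999 = 15.999
Sum: 6×12.011 + 1×35.450 + 3×18.998 + 4×1.008 + 1×126.904 + 1×14.007 + 1×15.999 = 325.452 → 325.45 g/mol.

325.45 g/mol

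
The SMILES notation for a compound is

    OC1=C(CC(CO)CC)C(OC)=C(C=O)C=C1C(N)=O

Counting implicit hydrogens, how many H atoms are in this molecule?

19

Walk through each heavy atom and fill implicit hydrogens from standard valence (C 4, N 3, O 2, S 2, halogen 1):
  atom 1: O, bond orders sum to 1 (valence 2) → 1 H
  atom 2: C, bond orders sum to 4 (valence 4) → 0 H
  atom 3: C, bond orders sum to 4 (valence 4) → 0 H
  atom 4: C, bond orders sum to 2 (valence 4) → 2 H
  atom 5: C, bond orders sum to 3 (valence 4) → 1 H
  atom 6: C, bond orders sum to 2 (valence 4) → 2 H
  atom 7: O, bond orders sum to 1 (valence 2) → 1 H
  atom 8: C, bond orders sum to 2 (valence 4) → 2 H
  atom 9: C, bond orders sum to 1 (valence 4) → 3 H
  atom 10: C, bond orders sum to 4 (valence 4) → 0 H
  atom 11: O, bond orders sum to 2 (valence 2) → 0 H
  atom 12: C, bond orders sum to 1 (valence 4) → 3 H
  atom 13: C, bond orders sum to 4 (valence 4) → 0 H
  atom 14: C, bond orders sum to 3 (valence 4) → 1 H
  atom 15: O, bond orders sum to 2 (valence 2) → 0 H
  atom 16: C, bond orders sum to 3 (valence 4) → 1 H
  atom 17: C, bond orders sum to 4 (valence 4) → 0 H
  atom 18: C, bond orders sum to 4 (valence 4) → 0 H
  atom 19: N, bond orders sum to 1 (valence 3) → 2 H
  atom 20: O, bond orders sum to 2 (valence 2) → 0 H
Total hydrogens: 19.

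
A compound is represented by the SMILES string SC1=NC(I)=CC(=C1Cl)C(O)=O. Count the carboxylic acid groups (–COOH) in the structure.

1

The carboxylic acid motif appears at heavy-atom position 10 in the SMILES.
Other groups present: 1 thiol.
Carboxylic acid count: 1.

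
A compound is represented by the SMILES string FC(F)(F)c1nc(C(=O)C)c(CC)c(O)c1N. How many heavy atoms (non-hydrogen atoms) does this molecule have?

17

Every atom symbol written in the SMILES (organic subset) is one heavy atom; implicit H are not written.
Heavy atoms by element → C:10, F:3, N:2, O:2.
Total: 17.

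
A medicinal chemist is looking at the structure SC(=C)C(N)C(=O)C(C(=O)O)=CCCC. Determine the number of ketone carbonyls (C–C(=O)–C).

1

The ketone motif appears at heavy-atom position 6 in the SMILES.
Other groups present: 2 alkene, 1 carboxylic acid, 1 primary amine, 1 thiol.
Ketone count: 1.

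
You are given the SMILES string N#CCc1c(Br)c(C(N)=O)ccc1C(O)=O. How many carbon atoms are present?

10

Count every carbon token in the SMILES (each C, including those in ring-closure positions and inside branches).
Carbon count: 10.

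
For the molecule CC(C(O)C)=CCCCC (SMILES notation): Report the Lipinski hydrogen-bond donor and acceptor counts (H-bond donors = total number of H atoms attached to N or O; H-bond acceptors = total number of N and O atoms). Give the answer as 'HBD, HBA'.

1, 1

Donors: find every N or O and count the H atoms it carries.
  atom 4 (O): bond orders sum to 1 → 1 H
Lipinski HBD = 1.
Acceptors: N atoms = 0, O atoms = 1 → HBA = 1.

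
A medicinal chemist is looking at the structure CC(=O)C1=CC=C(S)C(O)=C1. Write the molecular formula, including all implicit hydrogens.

Walk through each heavy atom and fill implicit hydrogens from standard valence (C 4, N 3, O 2, S 2, halogen 1):
  atom 1: C, bond orders sum to 1 (valence 4) → 3 H
  atom 2: C, bond orders sum to 4 (valence 4) → 0 H
  atom 3: O, bond orders sum to 2 (valence 2) → 0 H
  atom 4: C, bond orders sum to 4 (valence 4) → 0 H
  atom 5: C, bond orders sum to 3 (valence 4) → 1 H
  atom 6: C, bond orders sum to 3 (valence 4) → 1 H
  atom 7: C, bond orders sum to 4 (valence 4) → 0 H
  atom 8: S, bond orders sum to 1 (valence 2) → 1 H
  atom 9: C, bond orders sum to 4 (valence 4) → 0 H
  atom 10: O, bond orders sum to 1 (valence 2) → 1 H
  atom 11: C, bond orders sum to 3 (valence 4) → 1 H
Totals → C:8, H:8, O:2, S:1.

C8H8O2S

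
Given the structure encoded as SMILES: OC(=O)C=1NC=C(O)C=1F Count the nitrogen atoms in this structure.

1

Scan the SMILES for N atoms (remember two-letter symbols like Cl and Br are single atoms).
Nitrogen count: 1.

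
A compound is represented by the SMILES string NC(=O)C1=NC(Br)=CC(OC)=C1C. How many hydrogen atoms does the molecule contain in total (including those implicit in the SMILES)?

Walk through each heavy atom and fill implicit hydrogens from standard valence (C 4, N 3, O 2, S 2, halogen 1):
  atom 1: N, bond orders sum to 1 (valence 3) → 2 H
  atom 2: C, bond orders sum to 4 (valence 4) → 0 H
  atom 3: O, bond orders sum to 2 (valence 2) → 0 H
  atom 4: C, bond orders sum to 4 (valence 4) → 0 H
  atom 5: N, bond orders sum to 3 (valence 3) → 0 H
  atom 6: C, bond orders sum to 4 (valence 4) → 0 H
  atom 7: Br (halogen, monovalent) → 0 H
  atom 8: C, bond orders sum to 3 (valence 4) → 1 H
  atom 9: C, bond orders sum to 4 (valence 4) → 0 H
  atom 10: O, bond orders sum to 2 (valence 2) → 0 H
  atom 11: C, bond orders sum to 1 (valence 4) → 3 H
  atom 12: C, bond orders sum to 4 (valence 4) → 0 H
  atom 13: C, bond orders sum to 1 (valence 4) → 3 H
Total hydrogens: 9.

9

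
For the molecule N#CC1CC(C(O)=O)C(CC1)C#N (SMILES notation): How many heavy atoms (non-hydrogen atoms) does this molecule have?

Every atom symbol written in the SMILES (organic subset) is one heavy atom; implicit H are not written.
Heavy atoms by element → C:9, N:2, O:2.
Total: 13.

13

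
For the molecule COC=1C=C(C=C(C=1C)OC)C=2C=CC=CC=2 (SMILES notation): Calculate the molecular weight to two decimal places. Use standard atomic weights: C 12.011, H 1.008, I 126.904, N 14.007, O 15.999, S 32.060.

First, the molecular formula is C15H16O2 (counting implicit H from valence).
  C: 15 × 12.011 = 180.165
  H: 16 × 1.008 = 16.128
  O: 2 × 15.999 = 31.998
Sum: 15×12.011 + 16×1.008 + 2×15.999 = 228.291 → 228.29 g/mol.

228.29 g/mol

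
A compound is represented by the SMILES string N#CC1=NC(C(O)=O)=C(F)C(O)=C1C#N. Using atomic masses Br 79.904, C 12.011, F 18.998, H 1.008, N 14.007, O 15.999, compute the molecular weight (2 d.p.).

First, the molecular formula is C8H2FN3O3 (counting implicit H from valence).
  C: 8 × 12.011 = 96.088
  F: 1 × 18.998 = 18.998
  H: 2 × 1.008 = 2.016
  N: 3 × 14.007 = 42.021
  O: 3 × 15.999 = 47.997
Sum: 8×12.011 + 1×18.998 + 2×1.008 + 3×14.007 + 3×15.999 = 207.120 → 207.12 g/mol.

207.12 g/mol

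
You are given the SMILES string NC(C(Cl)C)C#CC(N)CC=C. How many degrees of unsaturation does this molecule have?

3

Molecular formula: C9H15ClN2.
DoU = (2C + 2 + N − H − X) / 2, where X is the halogen count and O/S are ignored.
    = (2·9 + 2 + 2 − 15 − 1) / 2 = 6 / 2 = 3.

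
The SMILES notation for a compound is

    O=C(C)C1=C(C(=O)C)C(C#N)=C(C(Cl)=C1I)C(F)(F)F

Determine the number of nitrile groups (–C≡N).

The nitrile motif appears at heavy-atom position 10 in the SMILES.
Other groups present: 2 ketone.
Nitrile count: 1.

1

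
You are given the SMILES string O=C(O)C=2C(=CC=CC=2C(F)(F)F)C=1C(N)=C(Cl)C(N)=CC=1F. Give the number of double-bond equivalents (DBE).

Degree of unsaturation = (number of rings) + (number of π bonds).
Ring closures in the SMILES: 2.
π bonds: 7 double bonds (each 1 DoU) → 7 DoU from unsaturation.
Total DoU = 2 + 7 = 9.

9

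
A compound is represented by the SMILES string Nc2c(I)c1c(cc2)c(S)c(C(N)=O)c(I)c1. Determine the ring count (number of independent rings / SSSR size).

2

In SMILES, each pair of matching ring-closure digits denotes one ring-closing bond; the number of such bonds equals the number of independent rings.
Ring-closure bonds here: 2.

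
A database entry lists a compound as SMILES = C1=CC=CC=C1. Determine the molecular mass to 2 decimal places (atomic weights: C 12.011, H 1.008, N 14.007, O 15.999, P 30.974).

78.11 g/mol

First, the molecular formula is C6H6 (counting implicit H from valence).
  C: 6 × 12.011 = 72.066
  H: 6 × 1.008 = 6.048
Sum: 6×12.011 + 6×1.008 = 78.114 → 78.11 g/mol.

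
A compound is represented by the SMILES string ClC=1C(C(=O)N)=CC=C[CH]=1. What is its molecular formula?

C7H6ClNO

Walk through each heavy atom and fill implicit hydrogens from standard valence (C 4, N 3, O 2, S 2, halogen 1):
  atom 1: Cl (halogen, monovalent) → 0 H
  atom 2: C, bond orders sum to 4 (valence 4) → 0 H
  atom 3: C, bond orders sum to 4 (valence 4) → 0 H
  atom 4: C, bond orders sum to 4 (valence 4) → 0 H
  atom 5: O, bond orders sum to 2 (valence 2) → 0 H
  atom 6: N, bond orders sum to 1 (valence 3) → 2 H
  atom 7: C, bond orders sum to 3 (valence 4) → 1 H
  atom 8: C, bond orders sum to 3 (valence 4) → 1 H
  atom 9: C, bond orders sum to 3 (valence 4) → 1 H
  atom 10: C with explicit H count 1
Totals → C:7, H:6, Cl:1, N:1, O:1.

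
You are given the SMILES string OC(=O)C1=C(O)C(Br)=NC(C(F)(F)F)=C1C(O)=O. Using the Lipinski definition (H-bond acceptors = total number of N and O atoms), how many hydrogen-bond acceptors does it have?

6

N atoms: 1; O atoms: 5.
Lipinski HBA = 1 + 5 = 6.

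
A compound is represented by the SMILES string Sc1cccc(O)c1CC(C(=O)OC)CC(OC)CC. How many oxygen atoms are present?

4

Scan the SMILES for O atoms (remember two-letter symbols like Cl and Br are single atoms).
Oxygen count: 4.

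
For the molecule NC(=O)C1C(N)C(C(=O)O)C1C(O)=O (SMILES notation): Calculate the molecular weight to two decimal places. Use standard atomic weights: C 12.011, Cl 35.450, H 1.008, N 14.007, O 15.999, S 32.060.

202.17 g/mol

First, the molecular formula is C7H10N2O5 (counting implicit H from valence).
  C: 7 × 12.011 = 84.077
  H: 10 × 1.008 = 10.080
  N: 2 × 14.007 = 28.014
  O: 5 × 15.999 = 79.995
Sum: 7×12.011 + 10×1.008 + 2×14.007 + 5×15.999 = 202.166 → 202.17 g/mol.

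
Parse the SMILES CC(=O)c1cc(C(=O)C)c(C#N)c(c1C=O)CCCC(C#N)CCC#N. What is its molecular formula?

Walk through each heavy atom and fill implicit hydrogens from standard valence (C 4, N 3, O 2, S 2, halogen 1); for lowercase aromatic atoms, an aromatic c carries 1 H when it has two neighbours and 0 H with three, and aromatic n carries 0 H:
  atom 1: C, bond orders sum to 1 (valence 4) → 3 H
  atom 2: C, bond orders sum to 4 (valence 4) → 0 H
  atom 3: O, bond orders sum to 2 (valence 2) → 0 H
  atom 4: aromatic c, 3 neighbours → 0 H
  atom 5: aromatic c, 2 neighbours → 1 H
  atom 6: aromatic c, 3 neighbours → 0 H
  atom 7: C, bond orders sum to 4 (valence 4) → 0 H
  atom 8: O, bond orders sum to 2 (valence 2) → 0 H
  atom 9: C, bond orders sum to 1 (valence 4) → 3 H
  atom 10: aromatic c, 3 neighbours → 0 H
  atom 11: C, bond orders sum to 4 (valence 4) → 0 H
  atom 12: N, bond orders sum to 3 (valence 3) → 0 H
  atom 13: aromatic c, 3 neighbours → 0 H
  atom 14: aromatic c, 3 neighbours → 0 H
  atom 15: C, bond orders sum to 3 (valence 4) → 1 H
  atom 16: O, bond orders sum to 2 (valence 2) → 0 H
  atom 17: C, bond orders sum to 2 (valence 4) → 2 H
  atom 18: C, bond orders sum to 2 (valence 4) → 2 H
  atom 19: C, bond orders sum to 2 (valence 4) → 2 H
  atom 20: C, bond orders sum to 3 (valence 4) → 1 H
  atom 21: C, bond orders sum to 4 (valence 4) → 0 H
  atom 22: N, bond orders sum to 3 (valence 3) → 0 H
  atom 23: C, bond orders sum to 2 (valence 4) → 2 H
  atom 24: C, bond orders sum to 2 (valence 4) → 2 H
  atom 25: C, bond orders sum to 4 (valence 4) → 0 H
  atom 26: N, bond orders sum to 3 (valence 3) → 0 H
Totals → C:20, H:19, N:3, O:3.

C20H19N3O3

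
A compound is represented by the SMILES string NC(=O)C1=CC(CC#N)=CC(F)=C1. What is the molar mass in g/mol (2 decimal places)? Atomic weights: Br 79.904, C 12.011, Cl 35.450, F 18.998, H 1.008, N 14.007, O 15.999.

First, the molecular formula is C9H7FN2O (counting implicit H from valence).
  C: 9 × 12.011 = 108.099
  F: 1 × 18.998 = 18.998
  H: 7 × 1.008 = 7.056
  N: 2 × 14.007 = 28.014
  O: 1 × 15.999 = 15.999
Sum: 9×12.011 + 1×18.998 + 7×1.008 + 2×14.007 + 1×15.999 = 178.166 → 178.17 g/mol.

178.17 g/mol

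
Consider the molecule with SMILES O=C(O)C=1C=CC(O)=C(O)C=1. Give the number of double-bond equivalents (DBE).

Degree of unsaturation = (number of rings) + (number of π bonds).
Ring closures in the SMILES: 1.
π bonds: 4 double bonds (each 1 DoU) → 4 DoU from unsaturation.
Total DoU = 1 + 4 = 5.

5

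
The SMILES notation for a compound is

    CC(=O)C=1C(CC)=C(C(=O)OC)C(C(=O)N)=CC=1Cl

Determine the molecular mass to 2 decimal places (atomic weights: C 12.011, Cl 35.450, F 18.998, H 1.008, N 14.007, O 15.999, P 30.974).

283.71 g/mol

First, the molecular formula is C13H14ClNO4 (counting implicit H from valence).
  C: 13 × 12.011 = 156.143
  Cl: 1 × 35.450 = 35.450
  H: 14 × 1.008 = 14.112
  N: 1 × 14.007 = 14.007
  O: 4 × 15.999 = 63.996
Sum: 13×12.011 + 1×35.450 + 14×1.008 + 1×14.007 + 4×15.999 = 283.708 → 283.71 g/mol.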